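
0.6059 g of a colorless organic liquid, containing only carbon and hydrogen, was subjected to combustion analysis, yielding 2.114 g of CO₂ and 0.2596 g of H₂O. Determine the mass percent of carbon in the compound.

95.22%

mol C = 2.114 g CO₂ ÷ 44.009 g/mol = 0.048036 mol
mol H = 2 × 0.2596 g H₂O ÷ 18.015 g/mol = 0.028820 mol
mass % C = 0.57696 g ÷ 0.6059 g × 100%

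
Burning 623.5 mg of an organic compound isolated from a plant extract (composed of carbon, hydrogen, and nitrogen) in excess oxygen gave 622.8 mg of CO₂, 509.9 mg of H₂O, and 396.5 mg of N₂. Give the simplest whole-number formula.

mol C = 0.6228 g CO₂ ÷ 44.009 g/mol = 0.014152 mol
mol H = 2 × 0.5099 g H₂O ÷ 18.015 g/mol = 0.056608 mol
mol N = 2 × 0.3965 g N₂ ÷ 28.014 g/mol = 0.028307 mol
Divide by the smallest (0.014152 mol): C 1.000, H 4.000, N 2.000

CH4N2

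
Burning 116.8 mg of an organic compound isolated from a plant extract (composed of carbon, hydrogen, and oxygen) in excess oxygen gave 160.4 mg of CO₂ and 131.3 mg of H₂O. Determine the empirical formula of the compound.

mol C = 0.1604 g CO₂ ÷ 44.009 g/mol = 0.0036447 mol
mol H = 2 × 0.1313 g H₂O ÷ 18.015 g/mol = 0.014577 mol
mass O = 0.1168 − (0.043777 + 0.014693) = 0.058330 g → mol O = 0.058330 ÷ 15.999 = 0.0036459 mol
Divide by the smallest (0.0036447 mol): C 1.000, H 3.999, O 1.000

CH4O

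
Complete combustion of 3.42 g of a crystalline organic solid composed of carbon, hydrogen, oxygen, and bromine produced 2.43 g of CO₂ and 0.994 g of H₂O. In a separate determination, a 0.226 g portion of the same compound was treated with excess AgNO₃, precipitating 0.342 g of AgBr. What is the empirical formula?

C2H4BrO

mol C = 2.43 g CO₂ ÷ 44.009 g/mol = 0.05522 mol
mol H = 2 × 0.994 g H₂O ÷ 18.015 g/mol = 0.1104 mol
From the AgBr data: mol Br per gram of compound = (0.342 ÷ 187.772) ÷ 0.226 = 0.008059 mol/g, so in the 3.42 g combustion sample mol Br = 0.02756 mol
mass O = 3.42 − (0.6632 + 0.1112 + 2.202) = 0.4432 g → mol O = 0.4432 ÷ 15.999 = 0.02770 mol
Divide by the smallest (0.02756 mol): C 2.003, H 4.004, Br 1.000, O 1.005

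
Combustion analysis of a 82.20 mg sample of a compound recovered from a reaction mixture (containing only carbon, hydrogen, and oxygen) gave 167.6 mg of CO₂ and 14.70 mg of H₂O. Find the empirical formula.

mol C = 0.1676 g CO₂ ÷ 44.009 g/mol = 0.0038083 mol
mol H = 2 × 0.01470 g H₂O ÷ 18.015 g/mol = 0.0016320 mol
mass O = 0.08220 − (0.045742 + 0.0016450) = 0.034813 g → mol O = 0.034813 ÷ 15.999 = 0.0021760 mol
Divide by the smallest (0.0016320 mol): C 2.334, H 1.000, O 1.333
Multiplying each by 3 gives whole numbers: C 7.00, H 3.00, O 4.00

C7H3O4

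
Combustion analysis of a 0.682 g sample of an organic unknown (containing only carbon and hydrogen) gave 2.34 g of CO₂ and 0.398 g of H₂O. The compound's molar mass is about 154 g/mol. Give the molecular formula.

C12H10

mol C = 2.34 g CO₂ ÷ 44.009 g/mol = 0.05317 mol
mol H = 2 × 0.398 g H₂O ÷ 18.015 g/mol = 0.04419 mol
Divide by the smallest (0.04419 mol): C 1.203, H 1.000
Multiplying each by 5 gives whole numbers: C 6.02, H 5.00
Empirical formula: C6H5
Empirical-formula mass = 77.11 g/mol; 154 ÷ 77.11 ≈ 2, so the molecular formula is C12H10.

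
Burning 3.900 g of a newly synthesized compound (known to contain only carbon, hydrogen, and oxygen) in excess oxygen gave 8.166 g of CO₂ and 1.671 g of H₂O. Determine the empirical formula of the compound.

C2H2O

mol C = 8.166 g CO₂ ÷ 44.009 g/mol = 0.18555 mol
mol H = 2 × 1.671 g H₂O ÷ 18.015 g/mol = 0.18551 mol
mass O = 3.900 − (2.2287 + 0.18700) = 1.4843 g → mol O = 1.4843 ÷ 15.999 = 0.092776 mol
Divide by the smallest (0.092776 mol): C 2.000, H 2.000, O 1.000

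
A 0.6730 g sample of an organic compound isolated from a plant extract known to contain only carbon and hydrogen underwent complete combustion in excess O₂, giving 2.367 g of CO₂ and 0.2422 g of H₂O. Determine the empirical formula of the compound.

mol C = 2.367 g CO₂ ÷ 44.009 g/mol = 0.053784 mol
mol H = 2 × 0.2422 g H₂O ÷ 18.015 g/mol = 0.026889 mol
Divide by the smallest (0.026889 mol): C 2.000, H 1.000

C2H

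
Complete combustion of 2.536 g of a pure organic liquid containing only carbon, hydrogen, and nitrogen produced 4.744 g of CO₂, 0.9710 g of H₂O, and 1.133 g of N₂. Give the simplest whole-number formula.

mol C = 4.744 g CO₂ ÷ 44.009 g/mol = 0.10780 mol
mol H = 2 × 0.9710 g H₂O ÷ 18.015 g/mol = 0.10780 mol
mol N = 2 × 1.133 g N₂ ÷ 28.014 g/mol = 0.080888 mol
Divide by the smallest (0.080888 mol): C 1.333, H 1.333, N 1.000
Multiplying each by 3 gives whole numbers: C 4.00, H 4.00, N 3.00

C4H4N3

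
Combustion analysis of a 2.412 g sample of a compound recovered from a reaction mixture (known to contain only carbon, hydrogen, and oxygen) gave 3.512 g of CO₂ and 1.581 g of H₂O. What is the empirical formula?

mol C = 3.512 g CO₂ ÷ 44.009 g/mol = 0.079802 mol
mol H = 2 × 1.581 g H₂O ÷ 18.015 g/mol = 0.17552 mol
mass O = 2.412 − (0.95850 + 0.17692) = 1.2766 g → mol O = 1.2766 ÷ 15.999 = 0.079791 mol
Divide by the smallest (0.079791 mol): C 1.000, H 2.200, O 1.000
Multiplying each by 5 gives whole numbers: C 5.00, H 11.00, O 5.00

C5H11O5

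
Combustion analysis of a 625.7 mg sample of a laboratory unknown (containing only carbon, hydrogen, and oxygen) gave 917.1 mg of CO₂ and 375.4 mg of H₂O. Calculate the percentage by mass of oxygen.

53.28%

mol C = 0.9171 g CO₂ ÷ 44.009 g/mol = 0.020839 mol
mol H = 2 × 0.3754 g H₂O ÷ 18.015 g/mol = 0.041676 mol
mass O = 0.6257 − (0.25030 + 0.042010) = 0.33339 g → mol O = 0.33339 ÷ 15.999 = 0.020838 mol
mass % O = 0.33339 g ÷ 0.6257 g × 100%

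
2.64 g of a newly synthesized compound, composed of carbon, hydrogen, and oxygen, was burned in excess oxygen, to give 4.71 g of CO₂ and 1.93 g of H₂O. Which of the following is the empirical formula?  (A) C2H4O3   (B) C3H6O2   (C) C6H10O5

(B) C3H6O2

mol C = 4.71 g CO₂ ÷ 44.009 g/mol = 0.1070 mol
mol H = 2 × 1.93 g H₂O ÷ 18.015 g/mol = 0.2143 mol
mass O = 2.64 − (1.285 + 0.2160) = 1.139 g → mol O = 1.139 ÷ 15.999 = 0.07116 mol
Divide by the smallest (0.07116 mol): C 1.504, H 3.011, O 1.000
Multiplying each by 2 gives whole numbers: C 3.01, H 6.02, O 2.00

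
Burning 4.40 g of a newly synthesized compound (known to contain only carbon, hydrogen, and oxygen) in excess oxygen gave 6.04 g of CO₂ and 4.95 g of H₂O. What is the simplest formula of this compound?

CH4O

mol C = 6.04 g CO₂ ÷ 44.009 g/mol = 0.1372 mol
mol H = 2 × 4.95 g H₂O ÷ 18.015 g/mol = 0.5495 mol
mass O = 4.40 − (1.648 + 0.5539) = 2.198 g → mol O = 2.198 ÷ 15.999 = 0.1374 mol
Divide by the smallest (0.1372 mol): C 1.000, H 4.004, O 1.001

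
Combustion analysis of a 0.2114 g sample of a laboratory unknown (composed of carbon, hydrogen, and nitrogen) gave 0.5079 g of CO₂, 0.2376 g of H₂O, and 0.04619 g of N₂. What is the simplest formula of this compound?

C7H16N2

mol C = 0.5079 g CO₂ ÷ 44.009 g/mol = 0.011541 mol
mol H = 2 × 0.2376 g H₂O ÷ 18.015 g/mol = 0.026378 mol
mol N = 2 × 0.04619 g N₂ ÷ 28.014 g/mol = 0.0032976 mol
Divide by the smallest (0.0032976 mol): C 3.500, H 7.999, N 1.000
Multiplying each by 2 gives whole numbers: C 7.00, H 16.00, N 2.00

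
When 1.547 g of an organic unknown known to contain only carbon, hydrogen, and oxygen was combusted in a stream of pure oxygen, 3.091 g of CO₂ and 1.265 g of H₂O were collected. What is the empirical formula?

C2H4O

mol C = 3.091 g CO₂ ÷ 44.009 g/mol = 0.070236 mol
mol H = 2 × 1.265 g H₂O ÷ 18.015 g/mol = 0.14044 mol
mass O = 1.547 − (0.84360 + 0.14156) = 0.56184 g → mol O = 0.56184 ÷ 15.999 = 0.035117 mol
Divide by the smallest (0.035117 mol): C 2.000, H 3.999, O 1.000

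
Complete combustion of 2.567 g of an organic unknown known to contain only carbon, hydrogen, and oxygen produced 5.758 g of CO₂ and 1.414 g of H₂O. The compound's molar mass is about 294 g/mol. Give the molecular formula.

mol C = 5.758 g CO₂ ÷ 44.009 g/mol = 0.13084 mol
mol H = 2 × 1.414 g H₂O ÷ 18.015 g/mol = 0.15698 mol
mass O = 2.567 − (1.5715 + 0.15824) = 0.83728 g → mol O = 0.83728 ÷ 15.999 = 0.052333 mol
Divide by the smallest (0.052333 mol): C 2.500, H 3.000, O 1.000
Multiplying each by 2 gives whole numbers: C 5.00, H 6.00, O 2.00
Empirical formula: C5H6O2
Empirical-formula mass = 98.10 g/mol; 294 ÷ 98.10 ≈ 3, so the molecular formula is C15H18O6.

C15H18O6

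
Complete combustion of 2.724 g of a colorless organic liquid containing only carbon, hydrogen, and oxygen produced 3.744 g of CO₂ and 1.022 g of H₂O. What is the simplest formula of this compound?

C6H8O7

mol C = 3.744 g CO₂ ÷ 44.009 g/mol = 0.085074 mol
mol H = 2 × 1.022 g H₂O ÷ 18.015 g/mol = 0.11346 mol
mass O = 2.724 − (1.0218 + 0.11437) = 1.5878 g → mol O = 1.5878 ÷ 15.999 = 0.099245 mol
Divide by the smallest (0.085074 mol): C 1.000, H 1.334, O 1.167
Multiplying each by 6 gives whole numbers: C 6.00, H 8.00, O 7.00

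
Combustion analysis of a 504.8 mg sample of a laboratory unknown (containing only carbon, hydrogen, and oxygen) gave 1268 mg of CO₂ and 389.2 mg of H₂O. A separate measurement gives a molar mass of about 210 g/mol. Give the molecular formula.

mol C = 1.268 g CO₂ ÷ 44.009 g/mol = 0.028812 mol
mol H = 2 × 0.3892 g H₂O ÷ 18.015 g/mol = 0.043208 mol
mass O = 0.5048 − (0.34606 + 0.043554) = 0.11518 g → mol O = 0.11518 ÷ 15.999 = 0.0071993 mol
Divide by the smallest (0.0071993 mol): C 4.002, H 6.002, O 1.000
Empirical formula: C4H6O
Empirical-formula mass = 70.09 g/mol; 210 ÷ 70.09 ≈ 3, so the molecular formula is C12H18O3.

C12H18O3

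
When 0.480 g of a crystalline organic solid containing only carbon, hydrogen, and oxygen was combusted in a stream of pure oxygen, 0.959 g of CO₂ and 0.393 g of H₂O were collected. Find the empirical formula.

mol C = 0.959 g CO₂ ÷ 44.009 g/mol = 0.02179 mol
mol H = 2 × 0.393 g H₂O ÷ 18.015 g/mol = 0.04363 mol
mass O = 0.480 − (0.2617 + 0.04398) = 0.1743 g → mol O = 0.1743 ÷ 15.999 = 0.01089 mol
Divide by the smallest (0.01089 mol): C 2.000, H 4.005, O 1.000

C2H4O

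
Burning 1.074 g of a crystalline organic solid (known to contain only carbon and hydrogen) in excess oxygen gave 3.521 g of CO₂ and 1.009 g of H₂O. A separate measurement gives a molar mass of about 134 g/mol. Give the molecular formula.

C10H14

mol C = 3.521 g CO₂ ÷ 44.009 g/mol = 0.080006 mol
mol H = 2 × 1.009 g H₂O ÷ 18.015 g/mol = 0.11202 mol
Divide by the smallest (0.080006 mol): C 1.000, H 1.400
Multiplying each by 5 gives whole numbers: C 5.00, H 7.00
Empirical formula: C5H7
Empirical-formula mass = 67.11 g/mol; 134 ÷ 67.11 ≈ 2, so the molecular formula is C10H14.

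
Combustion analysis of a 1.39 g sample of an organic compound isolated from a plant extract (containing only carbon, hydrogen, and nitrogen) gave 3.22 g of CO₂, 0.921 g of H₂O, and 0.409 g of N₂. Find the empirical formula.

mol C = 3.22 g CO₂ ÷ 44.009 g/mol = 0.07317 mol
mol H = 2 × 0.921 g H₂O ÷ 18.015 g/mol = 0.1022 mol
mol N = 2 × 0.409 g N₂ ÷ 28.014 g/mol = 0.02920 mol
Divide by the smallest (0.02920 mol): C 2.506, H 3.502, N 1.000
Multiplying each by 2 gives whole numbers: C 5.01, H 7.00, N 2.00

C5H7N2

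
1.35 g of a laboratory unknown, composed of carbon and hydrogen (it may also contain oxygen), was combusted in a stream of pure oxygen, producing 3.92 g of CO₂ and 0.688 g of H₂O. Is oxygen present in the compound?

mol C = 3.92 g CO₂ ÷ 44.009 g/mol = 0.08907 mol
mol H = 2 × 0.688 g H₂O ÷ 18.015 g/mol = 0.07638 mol
C and H account for only 1.147 g of the 1.35 g sample; the remaining 0.2032 g must be oxygen.

yes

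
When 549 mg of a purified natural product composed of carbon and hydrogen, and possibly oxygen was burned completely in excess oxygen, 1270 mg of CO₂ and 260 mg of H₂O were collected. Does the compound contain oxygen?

mol C = 1.27 g CO₂ ÷ 44.009 g/mol = 0.02886 mol
mol H = 2 × 0.260 g H₂O ÷ 18.015 g/mol = 0.02886 mol
C and H account for only 0.3757 g of the 0.549 g sample; the remaining 0.1733 g must be oxygen.

yes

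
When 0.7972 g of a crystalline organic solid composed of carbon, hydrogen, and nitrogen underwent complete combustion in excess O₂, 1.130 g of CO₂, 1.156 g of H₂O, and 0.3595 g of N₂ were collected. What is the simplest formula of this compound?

mol C = 1.130 g CO₂ ÷ 44.009 g/mol = 0.025677 mol
mol H = 2 × 1.156 g H₂O ÷ 18.015 g/mol = 0.12834 mol
mol N = 2 × 0.3595 g N₂ ÷ 28.014 g/mol = 0.025666 mol
Divide by the smallest (0.025666 mol): C 1.000, H 5.000, N 1.000

CH5N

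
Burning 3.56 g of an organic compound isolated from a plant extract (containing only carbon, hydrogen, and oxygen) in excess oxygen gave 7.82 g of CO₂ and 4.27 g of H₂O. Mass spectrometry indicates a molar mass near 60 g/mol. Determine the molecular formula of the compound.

mol C = 7.82 g CO₂ ÷ 44.009 g/mol = 0.1777 mol
mol H = 2 × 4.27 g H₂O ÷ 18.015 g/mol = 0.4740 mol
mass O = 3.56 − (2.134 + 0.4778) = 0.9479 g → mol O = 0.9479 ÷ 15.999 = 0.05925 mol
Divide by the smallest (0.05925 mol): C 2.999, H 8.001, O 1.000
Empirical formula: C3H8O
Empirical-formula mass = 60.10 g/mol; 60 ÷ 60.10 ≈ 1, so the molecular formula is C3H8O.

C3H8O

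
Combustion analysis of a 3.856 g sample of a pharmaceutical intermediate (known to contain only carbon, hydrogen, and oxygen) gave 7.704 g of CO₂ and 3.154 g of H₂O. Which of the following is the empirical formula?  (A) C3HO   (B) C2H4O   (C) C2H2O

(B) C2H4O

mol C = 7.704 g CO₂ ÷ 44.009 g/mol = 0.17506 mol
mol H = 2 × 3.154 g H₂O ÷ 18.015 g/mol = 0.35015 mol
mass O = 3.856 − (2.1026 + 0.35295) = 1.4005 g → mol O = 1.4005 ÷ 15.999 = 0.087534 mol
Divide by the smallest (0.087534 mol): C 2.000, H 4.000, O 1.000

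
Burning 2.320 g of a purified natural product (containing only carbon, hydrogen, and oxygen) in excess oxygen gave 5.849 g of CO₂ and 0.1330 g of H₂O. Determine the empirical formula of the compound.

C9HO3

mol C = 5.849 g CO₂ ÷ 44.009 g/mol = 0.13290 mol
mol H = 2 × 0.1330 g H₂O ÷ 18.015 g/mol = 0.014765 mol
mass O = 2.320 − (1.5963 + 0.014884) = 0.70880 g → mol O = 0.70880 ÷ 15.999 = 0.044303 mol
Divide by the smallest (0.014765 mol): C 9.001, H 1.000, O 3.000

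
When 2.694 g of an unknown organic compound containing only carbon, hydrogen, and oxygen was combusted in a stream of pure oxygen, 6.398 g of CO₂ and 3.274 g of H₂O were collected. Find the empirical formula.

mol C = 6.398 g CO₂ ÷ 44.009 g/mol = 0.14538 mol
mol H = 2 × 3.274 g H₂O ÷ 18.015 g/mol = 0.36347 mol
mass O = 2.694 − (1.7462 + 0.36638) = 0.58147 g → mol O = 0.58147 ÷ 15.999 = 0.036344 mol
Divide by the smallest (0.036344 mol): C 4.000, H 10.001, O 1.000

C4H10O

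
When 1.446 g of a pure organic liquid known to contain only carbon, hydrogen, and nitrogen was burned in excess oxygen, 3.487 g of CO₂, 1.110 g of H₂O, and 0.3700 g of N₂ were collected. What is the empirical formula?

C9H14N3

mol C = 3.487 g CO₂ ÷ 44.009 g/mol = 0.079234 mol
mol H = 2 × 1.110 g H₂O ÷ 18.015 g/mol = 0.12323 mol
mol N = 2 × 0.3700 g N₂ ÷ 28.014 g/mol = 0.026415 mol
Divide by the smallest (0.026415 mol): C 3.000, H 4.665, N 1.000
Multiplying each by 3 gives whole numbers: C 9.00, H 14.00, N 3.00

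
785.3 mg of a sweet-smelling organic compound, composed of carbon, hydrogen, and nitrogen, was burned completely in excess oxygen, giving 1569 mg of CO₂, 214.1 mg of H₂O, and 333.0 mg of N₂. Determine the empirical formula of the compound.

C3H2N2

mol C = 1.569 g CO₂ ÷ 44.009 g/mol = 0.035652 mol
mol H = 2 × 0.2141 g H₂O ÷ 18.015 g/mol = 0.023769 mol
mol N = 2 × 0.3330 g N₂ ÷ 28.014 g/mol = 0.023774 mol
Divide by the smallest (0.023769 mol): C 1.500, H 1.000, N 1.000
Multiplying each by 2 gives whole numbers: C 3.00, H 2.00, N 2.00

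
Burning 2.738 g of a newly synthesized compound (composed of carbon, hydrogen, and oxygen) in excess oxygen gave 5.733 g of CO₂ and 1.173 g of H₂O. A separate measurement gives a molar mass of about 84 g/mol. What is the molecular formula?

mol C = 5.733 g CO₂ ÷ 44.009 g/mol = 0.13027 mol
mol H = 2 × 1.173 g H₂O ÷ 18.015 g/mol = 0.13022 mol
mass O = 2.738 − (1.5647 + 0.13127) = 1.0421 g → mol O = 1.0421 ÷ 15.999 = 0.065134 mol
Divide by the smallest (0.065134 mol): C 2.000, H 1.999, O 1.000
Empirical formula: C2H2O
Empirical-formula mass = 42.04 g/mol; 84 ÷ 42.04 ≈ 2, so the molecular formula is C4H4O2.

C4H4O2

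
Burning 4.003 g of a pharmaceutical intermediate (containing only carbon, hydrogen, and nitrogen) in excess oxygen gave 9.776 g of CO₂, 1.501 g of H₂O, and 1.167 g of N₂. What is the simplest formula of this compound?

mol C = 9.776 g CO₂ ÷ 44.009 g/mol = 0.22214 mol
mol H = 2 × 1.501 g H₂O ÷ 18.015 g/mol = 0.16664 mol
mol N = 2 × 1.167 g N₂ ÷ 28.014 g/mol = 0.083315 mol
Divide by the smallest (0.083315 mol): C 2.666, H 2.000, N 1.000
Multiplying each by 3 gives whole numbers: C 8.00, H 6.00, N 3.00

C8H6N3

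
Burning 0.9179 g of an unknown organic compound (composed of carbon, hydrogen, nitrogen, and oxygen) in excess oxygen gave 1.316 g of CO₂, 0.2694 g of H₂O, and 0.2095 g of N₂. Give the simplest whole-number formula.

C6H6N3O4

mol C = 1.316 g CO₂ ÷ 44.009 g/mol = 0.029903 mol
mol H = 2 × 0.2694 g H₂O ÷ 18.015 g/mol = 0.029908 mol
mol N = 2 × 0.2095 g N₂ ÷ 28.014 g/mol = 0.014957 mol
mass O = 0.9179 − (0.35916 + 0.030148 + 0.20950) = 0.31909 g → mol O = 0.31909 ÷ 15.999 = 0.019944 mol
Divide by the smallest (0.014957 mol): C 1.999, H 2.000, N 1.000, O 1.333
Multiplying each by 3 gives whole numbers: C 6.00, H 6.00, N 3.00, O 4.00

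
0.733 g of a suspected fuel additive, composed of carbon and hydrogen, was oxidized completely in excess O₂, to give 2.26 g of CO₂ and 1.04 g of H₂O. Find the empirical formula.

C4H9

mol C = 2.26 g CO₂ ÷ 44.009 g/mol = 0.05135 mol
mol H = 2 × 1.04 g H₂O ÷ 18.015 g/mol = 0.1155 mol
Divide by the smallest (0.05135 mol): C 1.000, H 2.248
Multiplying each by 4 gives whole numbers: C 4.00, H 8.99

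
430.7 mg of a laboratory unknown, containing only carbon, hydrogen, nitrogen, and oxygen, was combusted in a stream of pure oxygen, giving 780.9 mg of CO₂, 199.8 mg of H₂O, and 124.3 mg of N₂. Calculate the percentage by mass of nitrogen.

mol C = 0.7809 g CO₂ ÷ 44.009 g/mol = 0.017744 mol
mol H = 2 × 0.1998 g H₂O ÷ 18.015 g/mol = 0.022182 mol
mol N = 2 × 0.1243 g N₂ ÷ 28.014 g/mol = 0.0088741 mol
mass O = 0.4307 − (0.21312 + 0.022359 + 0.12430) = 0.070917 g → mol O = 0.070917 ÷ 15.999 = 0.0044326 mol
mass % N = 0.12430 g ÷ 0.4307 g × 100%

28.86%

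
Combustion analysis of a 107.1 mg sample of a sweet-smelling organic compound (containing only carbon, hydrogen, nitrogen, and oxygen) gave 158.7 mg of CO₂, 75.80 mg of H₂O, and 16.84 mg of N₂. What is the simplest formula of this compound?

mol C = 0.1587 g CO₂ ÷ 44.009 g/mol = 0.0036061 mol
mol H = 2 × 0.07580 g H₂O ÷ 18.015 g/mol = 0.0084152 mol
mol N = 2 × 0.01684 g N₂ ÷ 28.014 g/mol = 0.0012023 mol
mass O = 0.1071 − (0.043313 + 0.0084825 + 0.016840) = 0.038465 g → mol O = 0.038465 ÷ 15.999 = 0.0024042 mol
Divide by the smallest (0.0012023 mol): C 2.999, H 7.000, N 1.000, O 2.000

C3H7NO2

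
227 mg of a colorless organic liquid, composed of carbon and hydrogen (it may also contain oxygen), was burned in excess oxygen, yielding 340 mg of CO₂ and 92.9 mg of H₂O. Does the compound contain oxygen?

mol C = 0.340 g CO₂ ÷ 44.009 g/mol = 0.007726 mol
mol H = 2 × 0.0929 g H₂O ÷ 18.015 g/mol = 0.01031 mol
C and H account for only 0.1032 g of the 0.227 g sample; the remaining 0.1238 g must be oxygen.

yes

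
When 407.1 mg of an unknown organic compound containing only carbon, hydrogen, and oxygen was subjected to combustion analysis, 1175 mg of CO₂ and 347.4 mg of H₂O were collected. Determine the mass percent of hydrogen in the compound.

mol C = 1.175 g CO₂ ÷ 44.009 g/mol = 0.026699 mol
mol H = 2 × 0.3474 g H₂O ÷ 18.015 g/mol = 0.038568 mol
mass O = 0.4071 − (0.32068 + 0.038876) = 0.047541 g → mol O = 0.047541 ÷ 15.999 = 0.0029715 mol
mass % H = 0.038876 g ÷ 0.4071 g × 100%

9.55%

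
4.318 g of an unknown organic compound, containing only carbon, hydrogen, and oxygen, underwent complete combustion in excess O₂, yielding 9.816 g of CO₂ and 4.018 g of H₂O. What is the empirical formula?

C3H6O

mol C = 9.816 g CO₂ ÷ 44.009 g/mol = 0.22305 mol
mol H = 2 × 4.018 g H₂O ÷ 18.015 g/mol = 0.44607 mol
mass O = 4.318 − (2.6790 + 0.44964) = 1.1894 g → mol O = 1.1894 ÷ 15.999 = 0.074340 mol
Divide by the smallest (0.074340 mol): C 3.000, H 6.000, O 1.000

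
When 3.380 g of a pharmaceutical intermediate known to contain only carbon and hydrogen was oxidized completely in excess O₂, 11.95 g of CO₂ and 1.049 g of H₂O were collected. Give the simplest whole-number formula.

mol C = 11.95 g CO₂ ÷ 44.009 g/mol = 0.27154 mol
mol H = 2 × 1.049 g H₂O ÷ 18.015 g/mol = 0.11646 mol
Divide by the smallest (0.11646 mol): C 2.332, H 1.000
Multiplying each by 3 gives whole numbers: C 6.99, H 3.00

C7H3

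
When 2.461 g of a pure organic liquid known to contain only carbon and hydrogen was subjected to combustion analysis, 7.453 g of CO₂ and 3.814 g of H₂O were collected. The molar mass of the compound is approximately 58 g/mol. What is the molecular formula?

C4H10

mol C = 7.453 g CO₂ ÷ 44.009 g/mol = 0.16935 mol
mol H = 2 × 3.814 g H₂O ÷ 18.015 g/mol = 0.42342 mol
Divide by the smallest (0.16935 mol): C 1.000, H 2.500
Multiplying each by 2 gives whole numbers: C 2.00, H 5.00
Empirical formula: C2H5
Empirical-formula mass = 29.06 g/mol; 58 ÷ 29.06 ≈ 2, so the molecular formula is C4H10.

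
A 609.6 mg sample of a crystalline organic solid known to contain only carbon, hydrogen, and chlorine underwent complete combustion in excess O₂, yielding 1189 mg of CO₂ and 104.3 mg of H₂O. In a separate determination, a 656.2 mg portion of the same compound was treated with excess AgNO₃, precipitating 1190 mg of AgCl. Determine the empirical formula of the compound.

mol C = 1.189 g CO₂ ÷ 44.009 g/mol = 0.027017 mol
mol H = 2 × 0.1043 g H₂O ÷ 18.015 g/mol = 0.011579 mol
From the AgCl data: mol Cl per gram of compound = (1.190 ÷ 143.318) ÷ 0.6562 = 0.012653 mol/g, so in the 0.6096 g combustion sample mol Cl = 0.0077136 mol
Divide by the smallest (0.0077136 mol): C 3.503, H 1.501, Cl 1.000
Multiplying each by 2 gives whole numbers: C 7.01, H 3.00, Cl 2.00

C7H3Cl2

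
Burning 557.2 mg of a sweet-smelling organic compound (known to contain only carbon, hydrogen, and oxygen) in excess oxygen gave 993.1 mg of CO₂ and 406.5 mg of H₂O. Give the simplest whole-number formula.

C3H6O2

mol C = 0.9931 g CO₂ ÷ 44.009 g/mol = 0.022566 mol
mol H = 2 × 0.4065 g H₂O ÷ 18.015 g/mol = 0.045129 mol
mass O = 0.5572 − (0.27104 + 0.045490) = 0.24067 g → mol O = 0.24067 ÷ 15.999 = 0.015043 mol
Divide by the smallest (0.015043 mol): C 1.500, H 3.000, O 1.000
Multiplying each by 2 gives whole numbers: C 3.00, H 6.00, O 2.00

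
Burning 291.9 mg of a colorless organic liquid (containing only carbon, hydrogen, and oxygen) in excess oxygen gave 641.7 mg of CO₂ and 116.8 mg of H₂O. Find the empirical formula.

mol C = 0.6417 g CO₂ ÷ 44.009 g/mol = 0.014581 mol
mol H = 2 × 0.1168 g H₂O ÷ 18.015 g/mol = 0.012967 mol
mass O = 0.2919 − (0.17513 + 0.013071) = 0.10370 g → mol O = 0.10370 ÷ 15.999 = 0.0064814 mol
Divide by the smallest (0.0064814 mol): C 2.250, H 2.001, O 1.000
Multiplying each by 4 gives whole numbers: C 9.00, H 8.00, O 4.00

C9H8O4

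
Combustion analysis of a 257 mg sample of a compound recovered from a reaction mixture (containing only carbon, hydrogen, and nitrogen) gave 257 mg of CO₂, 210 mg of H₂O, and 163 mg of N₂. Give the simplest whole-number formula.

CH4N2

mol C = 0.257 g CO₂ ÷ 44.009 g/mol = 0.005840 mol
mol H = 2 × 0.210 g H₂O ÷ 18.015 g/mol = 0.02331 mol
mol N = 2 × 0.163 g N₂ ÷ 28.014 g/mol = 0.01164 mol
Divide by the smallest (0.005840 mol): C 1.000, H 3.992, N 1.993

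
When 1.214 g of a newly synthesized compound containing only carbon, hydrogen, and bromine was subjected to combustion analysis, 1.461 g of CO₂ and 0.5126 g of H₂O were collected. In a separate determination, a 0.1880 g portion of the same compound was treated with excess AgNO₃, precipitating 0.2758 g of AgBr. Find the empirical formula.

C7H12Br2

mol C = 1.461 g CO₂ ÷ 44.009 g/mol = 0.033198 mol
mol H = 2 × 0.5126 g H₂O ÷ 18.015 g/mol = 0.056908 mol
From the AgBr data: mol Br per gram of compound = (0.2758 ÷ 187.772) ÷ 0.1880 = 0.0078128 mol/g, so in the 1.214 g combustion sample mol Br = 0.0094847 mol
Divide by the smallest (0.0094847 mol): C 3.500, H 6.000, Br 1.000
Multiplying each by 2 gives whole numbers: C 7.00, H 12.00, Br 2.00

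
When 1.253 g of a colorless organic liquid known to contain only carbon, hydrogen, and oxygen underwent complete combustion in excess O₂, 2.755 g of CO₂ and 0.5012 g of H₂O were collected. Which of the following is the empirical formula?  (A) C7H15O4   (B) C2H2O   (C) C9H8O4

(C) C9H8O4

mol C = 2.755 g CO₂ ÷ 44.009 g/mol = 0.062601 mol
mol H = 2 × 0.5012 g H₂O ÷ 18.015 g/mol = 0.055643 mol
mass O = 1.253 − (0.75190 + 0.056088) = 0.44501 g → mol O = 0.44501 ÷ 15.999 = 0.027815 mol
Divide by the smallest (0.027815 mol): C 2.251, H 2.000, O 1.000
Multiplying each by 4 gives whole numbers: C 9.00, H 8.00, O 4.00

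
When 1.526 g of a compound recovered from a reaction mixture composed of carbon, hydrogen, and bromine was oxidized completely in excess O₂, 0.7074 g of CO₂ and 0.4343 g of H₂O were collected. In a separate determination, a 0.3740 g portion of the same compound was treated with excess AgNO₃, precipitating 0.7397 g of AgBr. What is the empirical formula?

mol C = 0.7074 g CO₂ ÷ 44.009 g/mol = 0.016074 mol
mol H = 2 × 0.4343 g H₂O ÷ 18.015 g/mol = 0.048215 mol
From the AgBr data: mol Br per gram of compound = (0.7397 ÷ 187.772) ÷ 0.3740 = 0.010533 mol/g, so in the 1.526 g combustion sample mol Br = 0.016073 mol
Divide by the smallest (0.016073 mol): C 1.000, H 3.000, Br 1.000

CH3Br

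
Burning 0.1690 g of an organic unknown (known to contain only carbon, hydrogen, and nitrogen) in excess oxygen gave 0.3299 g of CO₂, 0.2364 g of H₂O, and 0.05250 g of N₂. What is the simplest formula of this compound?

mol C = 0.3299 g CO₂ ÷ 44.009 g/mol = 0.0074962 mol
mol H = 2 × 0.2364 g H₂O ÷ 18.015 g/mol = 0.026245 mol
mol N = 2 × 0.05250 g N₂ ÷ 28.014 g/mol = 0.0037481 mol
Divide by the smallest (0.0037481 mol): C 2.000, H 7.002, N 1.000

C2H7N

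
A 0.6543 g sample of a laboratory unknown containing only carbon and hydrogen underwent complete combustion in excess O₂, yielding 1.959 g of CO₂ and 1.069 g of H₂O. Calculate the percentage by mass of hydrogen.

mol C = 1.959 g CO₂ ÷ 44.009 g/mol = 0.044514 mol
mol H = 2 × 1.069 g H₂O ÷ 18.015 g/mol = 0.11868 mol
mass % H = 0.11963 g ÷ 0.6543 g × 100%

18.28%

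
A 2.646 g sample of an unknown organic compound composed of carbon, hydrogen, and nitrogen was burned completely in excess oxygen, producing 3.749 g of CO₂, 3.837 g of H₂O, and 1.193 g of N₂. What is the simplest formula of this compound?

CH5N

mol C = 3.749 g CO₂ ÷ 44.009 g/mol = 0.085187 mol
mol H = 2 × 3.837 g H₂O ÷ 18.015 g/mol = 0.42598 mol
mol N = 2 × 1.193 g N₂ ÷ 28.014 g/mol = 0.085172 mol
Divide by the smallest (0.085172 mol): C 1.000, H 5.001, N 1.000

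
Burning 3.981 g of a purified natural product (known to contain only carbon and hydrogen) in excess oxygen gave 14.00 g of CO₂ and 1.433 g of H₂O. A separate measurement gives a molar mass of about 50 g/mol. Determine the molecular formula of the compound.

mol C = 14.00 g CO₂ ÷ 44.009 g/mol = 0.31812 mol
mol H = 2 × 1.433 g H₂O ÷ 18.015 g/mol = 0.15909 mol
Divide by the smallest (0.15909 mol): C 2.000, H 1.000
Empirical formula: C2H
Empirical-formula mass = 25.03 g/mol; 50 ÷ 25.03 ≈ 2, so the molecular formula is C4H2.

C4H2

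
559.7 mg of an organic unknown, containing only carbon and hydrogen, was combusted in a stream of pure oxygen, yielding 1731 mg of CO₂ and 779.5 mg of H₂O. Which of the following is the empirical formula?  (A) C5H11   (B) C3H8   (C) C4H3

(A) C5H11

mol C = 1.731 g CO₂ ÷ 44.009 g/mol = 0.039333 mol
mol H = 2 × 0.7795 g H₂O ÷ 18.015 g/mol = 0.086539 mol
Divide by the smallest (0.039333 mol): C 1.000, H 2.200
Multiplying each by 5 gives whole numbers: C 5.00, H 11.00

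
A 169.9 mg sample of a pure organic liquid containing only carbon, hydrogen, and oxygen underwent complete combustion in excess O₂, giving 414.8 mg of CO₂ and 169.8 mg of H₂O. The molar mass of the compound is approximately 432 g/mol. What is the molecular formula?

mol C = 0.4148 g CO₂ ÷ 44.009 g/mol = 0.0094253 mol
mol H = 2 × 0.1698 g H₂O ÷ 18.015 g/mol = 0.018851 mol
mass O = 0.1699 − (0.11321 + 0.019002) = 0.037690 g → mol O = 0.037690 ÷ 15.999 = 0.0023558 mol
Divide by the smallest (0.0023558 mol): C 4.001, H 8.002, O 1.000
Empirical formula: C4H8O
Empirical-formula mass = 72.11 g/mol; 432 ÷ 72.11 ≈ 6, so the molecular formula is C24H48O6.

C24H48O6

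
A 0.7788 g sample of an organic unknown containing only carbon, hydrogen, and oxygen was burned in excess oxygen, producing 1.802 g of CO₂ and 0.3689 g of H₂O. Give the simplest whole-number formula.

C8H8O3

mol C = 1.802 g CO₂ ÷ 44.009 g/mol = 0.040946 mol
mol H = 2 × 0.3689 g H₂O ÷ 18.015 g/mol = 0.040955 mol
mass O = 0.7788 − (0.49180 + 0.041282) = 0.24571 g → mol O = 0.24571 ÷ 15.999 = 0.015358 mol
Divide by the smallest (0.015358 mol): C 2.666, H 2.667, O 1.000
Multiplying each by 3 gives whole numbers: C 8.00, H 8.00, O 3.00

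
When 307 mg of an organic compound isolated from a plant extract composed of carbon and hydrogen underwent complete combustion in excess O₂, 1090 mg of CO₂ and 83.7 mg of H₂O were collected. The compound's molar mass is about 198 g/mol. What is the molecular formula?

mol C = 1.09 g CO₂ ÷ 44.009 g/mol = 0.02477 mol
mol H = 2 × 0.0837 g H₂O ÷ 18.015 g/mol = 0.009292 mol
Divide by the smallest (0.009292 mol): C 2.665, H 1.000
Multiplying each by 3 gives whole numbers: C 8.00, H 3.00
Empirical formula: C8H3
Empirical-formula mass = 99.11 g/mol; 198 ÷ 99.11 ≈ 2, so the molecular formula is C16H6.

C16H6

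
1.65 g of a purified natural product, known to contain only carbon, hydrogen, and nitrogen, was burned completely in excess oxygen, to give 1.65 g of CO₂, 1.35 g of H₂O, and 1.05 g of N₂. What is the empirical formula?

CH4N2

mol C = 1.65 g CO₂ ÷ 44.009 g/mol = 0.03749 mol
mol H = 2 × 1.35 g H₂O ÷ 18.015 g/mol = 0.1499 mol
mol N = 2 × 1.05 g N₂ ÷ 28.014 g/mol = 0.07496 mol
Divide by the smallest (0.03749 mol): C 1.000, H 3.997, N 1.999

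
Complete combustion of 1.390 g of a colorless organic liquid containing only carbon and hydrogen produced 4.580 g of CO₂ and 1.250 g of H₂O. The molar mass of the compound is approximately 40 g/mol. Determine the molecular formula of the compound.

mol C = 4.580 g CO₂ ÷ 44.009 g/mol = 0.10407 mol
mol H = 2 × 1.250 g H₂O ÷ 18.015 g/mol = 0.13877 mol
Divide by the smallest (0.10407 mol): C 1.000, H 1.333
Multiplying each by 3 gives whole numbers: C 3.00, H 4.00
Empirical formula: C3H4
Empirical-formula mass = 40.06 g/mol; 40 ÷ 40.06 ≈ 1, so the molecular formula is C3H4.

C3H4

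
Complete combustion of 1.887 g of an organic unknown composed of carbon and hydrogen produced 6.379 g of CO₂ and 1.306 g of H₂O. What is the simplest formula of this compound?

CH

mol C = 6.379 g CO₂ ÷ 44.009 g/mol = 0.14495 mol
mol H = 2 × 1.306 g H₂O ÷ 18.015 g/mol = 0.14499 mol
Divide by the smallest (0.14495 mol): C 1.000, H 1.000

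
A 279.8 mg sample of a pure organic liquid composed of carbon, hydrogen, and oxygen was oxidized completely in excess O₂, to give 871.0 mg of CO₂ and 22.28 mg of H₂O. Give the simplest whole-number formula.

mol C = 0.8710 g CO₂ ÷ 44.009 g/mol = 0.019791 mol
mol H = 2 × 0.02228 g H₂O ÷ 18.015 g/mol = 0.0024735 mol
mass O = 0.2798 − (0.23771 + 0.0024933) = 0.039592 g → mol O = 0.039592 ÷ 15.999 = 0.0024747 mol
Divide by the smallest (0.0024735 mol): C 8.001, H 1.000, O 1.000

C8HO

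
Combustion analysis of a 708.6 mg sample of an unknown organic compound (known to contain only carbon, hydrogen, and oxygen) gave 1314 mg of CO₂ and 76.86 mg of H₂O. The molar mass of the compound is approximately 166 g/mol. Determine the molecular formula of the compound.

mol C = 1.314 g CO₂ ÷ 44.009 g/mol = 0.029858 mol
mol H = 2 × 0.07686 g H₂O ÷ 18.015 g/mol = 0.0085329 mol
mass O = 0.7086 − (0.35862 + 0.0086012) = 0.34138 g → mol O = 0.34138 ÷ 15.999 = 0.021338 mol
Divide by the smallest (0.0085329 mol): C 3.499, H 1.000, O 2.501
Multiplying each by 2 gives whole numbers: C 7.00, H 2.00, O 5.00
Empirical formula: C7H2O5
Empirical-formula mass = 166.09 g/mol; 166 ÷ 166.09 ≈ 1, so the molecular formula is C7H2O5.

C7H2O5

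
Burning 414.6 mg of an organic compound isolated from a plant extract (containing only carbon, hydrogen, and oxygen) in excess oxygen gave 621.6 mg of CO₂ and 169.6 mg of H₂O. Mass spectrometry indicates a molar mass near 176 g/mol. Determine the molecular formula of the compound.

mol C = 0.6216 g CO₂ ÷ 44.009 g/mol = 0.014124 mol
mol H = 2 × 0.1696 g H₂O ÷ 18.015 g/mol = 0.018829 mol
mass O = 0.4146 − (0.16965 + 0.018979) = 0.22597 g → mol O = 0.22597 ÷ 15.999 = 0.014124 mol
Divide by the smallest (0.014124 mol): C 1.000, H 1.333, O 1.000
Multiplying each by 3 gives whole numbers: C 3.00, H 4.00, O 3.00
Empirical formula: C3H4O3
Empirical-formula mass = 88.06 g/mol; 176 ÷ 88.06 ≈ 2, so the molecular formula is C6H8O6.

C6H8O6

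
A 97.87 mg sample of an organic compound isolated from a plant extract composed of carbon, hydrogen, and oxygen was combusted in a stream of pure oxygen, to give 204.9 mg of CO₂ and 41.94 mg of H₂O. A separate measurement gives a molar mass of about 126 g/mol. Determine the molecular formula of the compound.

mol C = 0.2049 g CO₂ ÷ 44.009 g/mol = 0.0046559 mol
mol H = 2 × 0.04194 g H₂O ÷ 18.015 g/mol = 0.0046561 mol
mass O = 0.09787 − (0.055922 + 0.0046934) = 0.037255 g → mol O = 0.037255 ÷ 15.999 = 0.0023286 mol
Divide by the smallest (0.0023286 mol): C 1.999, H 2.000, O 1.000
Empirical formula: C2H2O
Empirical-formula mass = 42.04 g/mol; 126 ÷ 42.04 ≈ 3, so the molecular formula is C6H6O3.

C6H6O3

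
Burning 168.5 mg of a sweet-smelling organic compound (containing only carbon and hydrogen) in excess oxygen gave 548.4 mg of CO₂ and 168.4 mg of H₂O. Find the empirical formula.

C2H3

mol C = 0.5484 g CO₂ ÷ 44.009 g/mol = 0.012461 mol
mol H = 2 × 0.1684 g H₂O ÷ 18.015 g/mol = 0.018696 mol
Divide by the smallest (0.012461 mol): C 1.000, H 1.500
Multiplying each by 2 gives whole numbers: C 2.00, H 3.00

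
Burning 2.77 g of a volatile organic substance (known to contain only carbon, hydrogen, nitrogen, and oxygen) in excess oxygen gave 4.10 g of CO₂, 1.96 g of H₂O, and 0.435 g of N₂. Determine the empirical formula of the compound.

C3H7NO2

mol C = 4.10 g CO₂ ÷ 44.009 g/mol = 0.09316 mol
mol H = 2 × 1.96 g H₂O ÷ 18.015 g/mol = 0.2176 mol
mol N = 2 × 0.435 g N₂ ÷ 28.014 g/mol = 0.03106 mol
mass O = 2.77 − (1.119 + 0.2193 + 0.4350) = 0.9967 g → mol O = 0.9967 ÷ 15.999 = 0.06230 mol
Divide by the smallest (0.03106 mol): C 3.000, H 7.007, N 1.000, O 2.006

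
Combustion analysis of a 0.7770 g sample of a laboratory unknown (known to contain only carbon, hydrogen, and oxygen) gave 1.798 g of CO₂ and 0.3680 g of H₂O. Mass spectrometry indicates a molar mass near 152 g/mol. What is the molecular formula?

C8H8O3

mol C = 1.798 g CO₂ ÷ 44.009 g/mol = 0.040855 mol
mol H = 2 × 0.3680 g H₂O ÷ 18.015 g/mol = 0.040855 mol
mass O = 0.7770 − (0.49071 + 0.041182) = 0.24511 g → mol O = 0.24511 ÷ 15.999 = 0.015320 mol
Divide by the smallest (0.015320 mol): C 2.667, H 2.667, O 1.000
Multiplying each by 3 gives whole numbers: C 8.00, H 8.00, O 3.00
Empirical formula: C8H8O3
Empirical-formula mass = 152.15 g/mol; 152 ÷ 152.15 ≈ 1, so the molecular formula is C8H8O3.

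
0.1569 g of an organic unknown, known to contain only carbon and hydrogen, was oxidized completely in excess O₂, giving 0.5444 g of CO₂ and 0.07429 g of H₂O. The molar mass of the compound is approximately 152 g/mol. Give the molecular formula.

mol C = 0.5444 g CO₂ ÷ 44.009 g/mol = 0.012370 mol
mol H = 2 × 0.07429 g H₂O ÷ 18.015 g/mol = 0.0082476 mol
Divide by the smallest (0.0082476 mol): C 1.500, H 1.000
Multiplying each by 2 gives whole numbers: C 3.00, H 2.00
Empirical formula: C3H2
Empirical-formula mass = 38.05 g/mol; 152 ÷ 38.05 ≈ 4, so the molecular formula is C12H8.

C12H8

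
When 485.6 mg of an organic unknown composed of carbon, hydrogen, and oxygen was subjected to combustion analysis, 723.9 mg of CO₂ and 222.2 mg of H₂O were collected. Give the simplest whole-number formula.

mol C = 0.7239 g CO₂ ÷ 44.009 g/mol = 0.016449 mol
mol H = 2 × 0.2222 g H₂O ÷ 18.015 g/mol = 0.024668 mol
mass O = 0.4856 − (0.19757 + 0.024866) = 0.26317 g → mol O = 0.26317 ÷ 15.999 = 0.016449 mol
Divide by the smallest (0.016449 mol): C 1.000, H 1.500, O 1.000
Multiplying each by 2 gives whole numbers: C 2.00, H 3.00, O 2.00

C2H3O2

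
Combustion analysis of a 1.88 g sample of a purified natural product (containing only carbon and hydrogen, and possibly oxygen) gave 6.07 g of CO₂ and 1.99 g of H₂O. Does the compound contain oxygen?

mol C = 6.07 g CO₂ ÷ 44.009 g/mol = 0.1379 mol
mol H = 2 × 1.99 g H₂O ÷ 18.015 g/mol = 0.2209 mol
C and H together account for 1.879 g — essentially the entire 1.88 g sample — so the compound contains no oxygen.

no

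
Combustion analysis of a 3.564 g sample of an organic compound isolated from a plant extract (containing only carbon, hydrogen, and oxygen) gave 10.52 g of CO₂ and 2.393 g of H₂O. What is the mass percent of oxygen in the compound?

mol C = 10.52 g CO₂ ÷ 44.009 g/mol = 0.23904 mol
mol H = 2 × 2.393 g H₂O ÷ 18.015 g/mol = 0.26567 mol
mass O = 3.564 − (2.8711 + 0.26779) = 0.42507 g → mol O = 0.42507 ÷ 15.999 = 0.026569 mol
mass % O = 0.42507 g ÷ 3.564 g × 100%

11.93%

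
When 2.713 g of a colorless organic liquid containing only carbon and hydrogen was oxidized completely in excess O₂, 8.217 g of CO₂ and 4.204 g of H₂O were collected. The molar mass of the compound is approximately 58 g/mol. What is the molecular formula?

C4H10

mol C = 8.217 g CO₂ ÷ 44.009 g/mol = 0.18671 mol
mol H = 2 × 4.204 g H₂O ÷ 18.015 g/mol = 0.46672 mol
Divide by the smallest (0.18671 mol): C 1.000, H 2.500
Multiplying each by 2 gives whole numbers: C 2.00, H 5.00
Empirical formula: C2H5
Empirical-formula mass = 29.06 g/mol; 58 ÷ 29.06 ≈ 2, so the molecular formula is C4H10.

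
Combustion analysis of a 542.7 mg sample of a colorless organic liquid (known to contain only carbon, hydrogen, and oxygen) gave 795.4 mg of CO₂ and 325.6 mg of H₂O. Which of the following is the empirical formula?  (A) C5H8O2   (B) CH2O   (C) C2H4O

mol C = 0.7954 g CO₂ ÷ 44.009 g/mol = 0.018074 mol
mol H = 2 × 0.3256 g H₂O ÷ 18.015 g/mol = 0.036148 mol
mass O = 0.5427 − (0.21708 + 0.036437) = 0.28918 g → mol O = 0.28918 ÷ 15.999 = 0.018075 mol
Divide by the smallest (0.018074 mol): C 1.000, H 2.000, O 1.000

(B) CH2O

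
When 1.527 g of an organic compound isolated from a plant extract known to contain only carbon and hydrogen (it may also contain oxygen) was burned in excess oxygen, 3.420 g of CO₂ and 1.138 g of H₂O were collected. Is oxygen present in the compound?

yes

mol C = 3.420 g CO₂ ÷ 44.009 g/mol = 0.077711 mol
mol H = 2 × 1.138 g H₂O ÷ 18.015 g/mol = 0.12634 mol
C and H account for only 1.0607 g of the 1.527 g sample; the remaining 0.46626 g must be oxygen.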